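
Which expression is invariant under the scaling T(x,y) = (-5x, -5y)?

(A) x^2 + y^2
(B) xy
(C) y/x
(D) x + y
C

Under the uniform scaling T(x,y) = (-5x, -5y):
Substitute the transformed coordinates into each option and compare with the original:
(A) x^2 + y^2  ->  (-5x)^2 + (-5y)^2 = 25x^2 + 25y^2   [differs from x^2 + y^2: not invariant]
(B) xy  ->  (-5x)(-5y) = 25xy   [differs from xy: not invariant]
(C) y/x  ->  (-5y)/(-5x) = y/x   [equals y/x: invariant]
(D) x + y  ->  (-5x) + (-5y) = -5x - 5y   [differs from x + y: not invariant]

Only option (C), y/x, is unchanged by the transformation.
The common factor -5 cancels in a ratio of coordinates, while sums, products and sums of squares pick up factors of -5 or 25.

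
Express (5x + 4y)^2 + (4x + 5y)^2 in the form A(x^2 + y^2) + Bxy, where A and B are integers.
41(x^2 + y^2) + 80xy

Expanding: (5x + 4y)^2 = 25x^2 + 40xy + 16y^2
(4x + 5y)^2 = 16x^2 + 40xy + 25y^2
Sum = (25+16)(x^2+y^2) + 80xy = 41(x^2 + y^2) + 80xy
This is symmetric in x and y.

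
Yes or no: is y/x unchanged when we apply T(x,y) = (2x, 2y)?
Yes

Substitute T(x,y) = (2x, 2y) into the expression and compare with the original.

Original: y/x
After applying T: (2y)/(2x) = y/x

This is identical to the original y/x, so the expression is invariant.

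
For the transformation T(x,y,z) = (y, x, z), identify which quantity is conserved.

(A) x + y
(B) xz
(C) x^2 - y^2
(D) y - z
A

Apply T(x,y,z) = (y, x, z) to each option, i.e. replace (x, y, z) by the transformed coordinates.
Substitute the transformed coordinates into each option and compare with the original:
(A) x + y  ->  (y) + (x) = x + y   [equals x + y: invariant]
(B) xz  ->  (y)(z) = yz   [differs from xz: not invariant]
(C) x^2 - y^2  ->  (y)^2 - (x)^2 = -x^2 + y^2   [differs from x^2 - y^2: not invariant]
(D) y - z  ->  (x) - (z) = x - z   [differs from y - z: not invariant]

Only option (A), x + y, is unchanged by the transformation.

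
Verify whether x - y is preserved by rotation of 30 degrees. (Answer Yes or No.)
No

Applying rotation by 30 degrees: x' = x*cos(30 degrees) - y*sin(30 degrees) = sqrt(3)x/2 - y/2, y' = x*sin(30 degrees) + y*cos(30 degrees) = x/2 + sqrt(3)y/2

Substituting into x - y:
(sqrt(3)x/2 - y/2) - (x/2 + sqrt(3)y/2)
= -x/2 + sqrt(3)x/2 - sqrt(3)y/2 - y/2

This differs from the original expression x - y, so it is NOT invariant.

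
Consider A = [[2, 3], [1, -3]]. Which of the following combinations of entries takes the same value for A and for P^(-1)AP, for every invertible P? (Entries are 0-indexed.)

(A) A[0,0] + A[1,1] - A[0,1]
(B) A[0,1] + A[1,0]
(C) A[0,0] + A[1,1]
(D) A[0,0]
C

A[0,0] + A[1,1] is the trace of A. By the cyclic property of the trace, tr(P^(-1)AP) = tr(APP^(-1)) = tr(A), so it is the same for every matrix similar to A.

The other combinations are not similarity invariants. For example, take P = [[1, 1], [0, 1]] (det P = 1), so P^(-1) = [[1, -1], [0, 1]] and
B = P^(-1)AP = [[1, 7], [1, -2]].
Evaluating each option on A and on B:
(A) A[0,0] + A[1,1] - A[0,1]: -4 for A, -8 for B -> changes
(B) A[0,1] + A[1,0]: 4 for A, 8 for B -> changes
(C) A[0,0] + A[1,1]: -1 for A, -1 for B -> unchanged
(D) A[0,0]: 2 for A, 1 for B -> changes

Only (C) A[0,0] + A[1,1] = -1 survives (and it does so for every P, not just this one), so it is the invariant.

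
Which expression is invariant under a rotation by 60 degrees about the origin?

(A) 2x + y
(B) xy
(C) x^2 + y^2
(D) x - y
C

A rotation by 60 degrees sends (x, y) to (x/2 - sqrt(3)y/2, sqrt(3)x/2 + y/2).
Substitute the transformed coordinates into each option and compare with the original:
(A) 2x + y  ->  2(x/2 - sqrt(3)y/2) + (sqrt(3)x/2 + y/2) = sqrt(3)x/2 + x - sqrt(3)y + y/2   [differs from 2x + y: not invariant]
(B) xy  ->  (x/2 - sqrt(3)y/2)(sqrt(3)x/2 + y/2) = sqrt(3)x^2/4 - xy/2 - sqrt(3)y^2/4   [differs from xy: not invariant]
(C) x^2 + y^2  ->  (x/2 - sqrt(3)y/2)^2 + (sqrt(3)x/2 + y/2)^2 = x^2 + y^2   [equals x^2 + y^2: invariant]
(D) x - y  ->  (x/2 - sqrt(3)y/2) - (sqrt(3)x/2 + y/2) = -sqrt(3)x/2 + x/2 - sqrt(3)y/2 - y/2   [differs from x - y: not invariant]

Only option (C), x^2 + y^2, is unchanged by the transformation.
Geometrically, x^2 + y^2 is the squared distance from the origin, which every rotation about the origin preserves.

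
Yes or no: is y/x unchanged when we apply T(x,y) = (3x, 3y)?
Yes

Substitute T(x,y) = (3x, 3y) into the expression and compare with the original.

Original: y/x
After applying T: (3y)/(3x) = y/x

This is identical to the original y/x, so the expression is invariant.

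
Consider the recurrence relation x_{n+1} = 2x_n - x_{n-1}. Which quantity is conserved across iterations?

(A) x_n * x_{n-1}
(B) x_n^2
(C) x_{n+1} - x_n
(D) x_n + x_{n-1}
C

For the recurrence x_{n+1} = 2x_n - x_{n-1}:

If x_{n+1} = 2x_n - x_{n-1}, then:
x_{n+1} - x_n = x_n - x_{n-1}
The first difference is constant throughout the sequence.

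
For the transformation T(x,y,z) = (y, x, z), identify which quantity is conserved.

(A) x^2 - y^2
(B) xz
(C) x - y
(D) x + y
D

Apply T(x,y,z) = (y, x, z) to each option, i.e. replace (x, y, z) by the transformed coordinates.
Substitute the transformed coordinates into each option and compare with the original:
(A) x^2 - y^2  ->  (y)^2 - (x)^2 = -x^2 + y^2   [differs from x^2 - y^2: not invariant]
(B) xz  ->  (y)(z) = yz   [differs from xz: not invariant]
(C) x - y  ->  (y) - (x) = -x + y   [differs from x - y: not invariant]
(D) x + y  ->  (y) + (x) = x + y   [equals x + y: invariant]

Only option (D), x + y, is unchanged by the transformation.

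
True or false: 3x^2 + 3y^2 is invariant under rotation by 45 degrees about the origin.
True

Applying rotation by 45 degrees: x' = x*cos(45 degrees) - y*sin(45 degrees) = sqrt(2)x/2 - sqrt(2)y/2, y' = x*sin(45 degrees) + y*cos(45 degrees) = sqrt(2)x/2 + sqrt(2)y/2

Substituting into 3x^2 + 3y^2:
3(sqrt(2)x/2 - sqrt(2)y/2)^2 + 3(sqrt(2)x/2 + sqrt(2)y/2)^2
= 3x^2 + 3y^2

This equals the original expression 3x^2 + 3y^2, so it IS invariant.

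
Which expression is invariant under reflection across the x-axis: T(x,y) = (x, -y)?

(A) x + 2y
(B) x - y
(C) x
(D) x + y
C

The map is reflection across the x-axis: T(x,y) = (x, -y).
Substitute the transformed coordinates into each option and compare with the original:
(A) x + 2y  ->  (x) + 2(-y) = x - 2y   [differs from x + 2y: not invariant]
(B) x - y  ->  (x) - (-y) = x + y   [differs from x - y: not invariant]
(C) x  ->  (x) = x   [equals x: invariant]
(D) x + y  ->  (x) + (-y) = x - y   [differs from x + y: not invariant]

Only option (C), x, is unchanged by the transformation.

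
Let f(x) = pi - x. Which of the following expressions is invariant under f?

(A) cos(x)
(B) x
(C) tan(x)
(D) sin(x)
D

For f(x) = pi - x:
sin(pi - x) = sin(x), so sine is invariant under this transformation.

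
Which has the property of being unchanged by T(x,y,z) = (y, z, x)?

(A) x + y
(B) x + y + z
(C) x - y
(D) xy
B

Apply T(x,y,z) = (y, z, x) to each option, i.e. replace (x, y, z) by the transformed coordinates.
Substitute the transformed coordinates into each option and compare with the original:
(A) x + y  ->  (y) + (z) = y + z   [differs from x + y: not invariant]
(B) x + y + z  ->  (y) + (z) + (x) = x + y + z   [equals x + y + z: invariant]
(C) x - y  ->  (y) - (z) = y - z   [differs from x - y: not invariant]
(D) xy  ->  (y)(z) = yz   [differs from xy: not invariant]

Only option (B), x + y + z, is unchanged by the transformation.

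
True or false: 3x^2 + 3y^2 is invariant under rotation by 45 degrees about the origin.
True

Applying rotation by 45 degrees: x' = x*cos(45 degrees) - y*sin(45 degrees) = sqrt(2)x/2 - sqrt(2)y/2, y' = x*sin(45 degrees) + y*cos(45 degrees) = sqrt(2)x/2 + sqrt(2)y/2

Substituting into 3x^2 + 3y^2:
3(sqrt(2)x/2 - sqrt(2)y/2)^2 + 3(sqrt(2)x/2 + sqrt(2)y/2)^2
= 3x^2 + 3y^2

This equals the original expression 3x^2 + 3y^2, so it IS invariant.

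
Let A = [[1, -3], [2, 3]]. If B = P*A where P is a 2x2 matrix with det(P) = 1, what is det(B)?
9

By the multiplicative property of determinants, det(B) = det(P*A) = det(P) * det(A) = det(A),
so the determinant is invariant under multiplication by any determinant-1 matrix; we just need det(A).

det(A) = (1)(3) - (-3)(2) = 3 - (-6) = 9

Therefore det(B) = 1 * 9 = 9.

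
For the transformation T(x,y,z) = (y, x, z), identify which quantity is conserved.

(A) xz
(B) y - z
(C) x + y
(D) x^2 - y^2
C

Apply T(x,y,z) = (y, x, z) to each option, i.e. replace (x, y, z) by the transformed coordinates.
Substitute the transformed coordinates into each option and compare with the original:
(A) xz  ->  (y)(z) = yz   [differs from xz: not invariant]
(B) y - z  ->  (x) - (z) = x - z   [differs from y - z: not invariant]
(C) x + y  ->  (y) + (x) = x + y   [equals x + y: invariant]
(D) x^2 - y^2  ->  (y)^2 - (x)^2 = -x^2 + y^2   [differs from x^2 - y^2: not invariant]

Only option (C), x + y, is unchanged by the transformation.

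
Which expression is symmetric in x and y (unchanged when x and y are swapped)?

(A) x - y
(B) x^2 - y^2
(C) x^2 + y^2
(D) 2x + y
C

A symmetric expression is unchanged when the variables are permuted; here the transformation to test is the swap (x, y) -> (y, x).
Substitute the transformed coordinates into each option and compare with the original:
(A) x - y  ->  (y) - (x) = -x + y   [differs from x - y: not invariant]
(B) x^2 - y^2  ->  (y)^2 - (x)^2 = -x^2 + y^2   [differs from x^2 - y^2: not invariant]
(C) x^2 + y^2  ->  (y)^2 + (x)^2 = x^2 + y^2   [equals x^2 + y^2: invariant]
(D) 2x + y  ->  2(y) + (x) = x + 2y   [differs from 2x + y: not invariant]

Only option (C), x^2 + y^2, is unchanged by the transformation.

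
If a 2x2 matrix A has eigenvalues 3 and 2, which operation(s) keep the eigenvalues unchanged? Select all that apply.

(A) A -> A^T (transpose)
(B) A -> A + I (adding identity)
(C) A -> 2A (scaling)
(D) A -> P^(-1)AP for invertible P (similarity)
A and D

Eigenvalues are preserved by:
1. Similarity transformations: A -> P^(-1)AP (same characteristic polynomial)
2. Transpose: A^T has the same eigenvalues as A

Eigenvalues are NOT preserved by:
- Adding identity: eigenvalues become 3+1, 2+1
- Scaling: eigenvalues become 6, 4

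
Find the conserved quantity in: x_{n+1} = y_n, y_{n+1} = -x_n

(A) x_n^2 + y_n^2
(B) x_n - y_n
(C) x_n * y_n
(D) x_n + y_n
A

For the recurrence x_{n+1} = y_n, y_{n+1} = -x_n:

x_{n+1}^2 + y_{n+1}^2 = y_n^2 + (-x_n)^2 = x_n^2 + y_n^2
The sum of squares is conserved (like energy in a harmonic oscillator).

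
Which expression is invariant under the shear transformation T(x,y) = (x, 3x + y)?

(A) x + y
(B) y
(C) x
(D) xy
C

Under the shear T(x,y) = (x, 3x + y):
Substitute the transformed coordinates into each option and compare with the original:
(A) x + y  ->  (x) + (3x + y) = 4x + y   [differs from x + y: not invariant]
(B) y  ->  (3x + y) = 3x + y   [differs from y: not invariant]
(C) x  ->  (x) = x   [equals x: invariant]
(D) xy  ->  (x)(3x + y) = 3x^2 + xy   [differs from xy: not invariant]

Only option (C), x, is unchanged by the transformation.
A vertical shear moves points parallel to the y-axis, so the x-coordinate (and any function of x alone) is unchanged.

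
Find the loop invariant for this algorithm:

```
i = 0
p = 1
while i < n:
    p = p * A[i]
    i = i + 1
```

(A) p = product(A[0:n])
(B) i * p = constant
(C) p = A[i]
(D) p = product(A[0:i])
D

A loop invariant must hold before the first iteration and be re-established by every execution of the body.

(D) p = product(A[0:i]): Initially i = 0 and p = 1 = product of the empty slice A[0:0]. If p = product(A[0:i]) holds at the top of an iteration, the body sets p to product(A[0:i]) * A[i] = product(A[0:i+1]) and then i to i+1, so the property is restored. At exit i = n, giving p = product(A[0:n]).

The other options fail:
(A) p = product(A[0:n]): false before the loop (p = 1, not the full product) -- it only becomes true at exit.
(B) i * p = constant: initially i * p = 0, but after one iteration it is 1 * A[0], which is nonzero in general.
(C) p = A[i]: after the first iteration p = A[0] but i = 1; in general p is a product of several elements, not a single one.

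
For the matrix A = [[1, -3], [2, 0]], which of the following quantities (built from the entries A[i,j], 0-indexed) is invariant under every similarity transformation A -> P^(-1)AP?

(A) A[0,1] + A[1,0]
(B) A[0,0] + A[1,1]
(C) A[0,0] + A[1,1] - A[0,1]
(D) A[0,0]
B

A[0,0] + A[1,1] is the trace of A. By the cyclic property of the trace, tr(P^(-1)AP) = tr(APP^(-1)) = tr(A), so it is the same for every matrix similar to A.

The other combinations are not similarity invariants. For example, take P = [[1, 1], [0, 1]] (det P = 1), so P^(-1) = [[1, -1], [0, 1]] and
B = P^(-1)AP = [[-1, -4], [2, 2]].
Evaluating each option on A and on B:
(A) A[0,1] + A[1,0]: -1 for A, -2 for B -> changes
(B) A[0,0] + A[1,1]: 1 for A, 1 for B -> unchanged
(C) A[0,0] + A[1,1] - A[0,1]: 4 for A, 5 for B -> changes
(D) A[0,0]: 1 for A, -1 for B -> changes

Only (B) A[0,0] + A[1,1] = 1 survives (and it does so for every P, not just this one), so it is the invariant.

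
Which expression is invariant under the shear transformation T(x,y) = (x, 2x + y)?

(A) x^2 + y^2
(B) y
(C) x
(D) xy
C

Under the shear T(x,y) = (x, 2x + y):
Substitute the transformed coordinates into each option and compare with the original:
(A) x^2 + y^2  ->  (x)^2 + (2x + y)^2 = 5x^2 + 4xy + y^2   [differs from x^2 + y^2: not invariant]
(B) y  ->  (2x + y) = 2x + y   [differs from y: not invariant]
(C) x  ->  (x) = x   [equals x: invariant]
(D) xy  ->  (x)(2x + y) = 2x^2 + xy   [differs from xy: not invariant]

Only option (C), x, is unchanged by the transformation.
A vertical shear moves points parallel to the y-axis, so the x-coordinate (and any function of x alone) is unchanged.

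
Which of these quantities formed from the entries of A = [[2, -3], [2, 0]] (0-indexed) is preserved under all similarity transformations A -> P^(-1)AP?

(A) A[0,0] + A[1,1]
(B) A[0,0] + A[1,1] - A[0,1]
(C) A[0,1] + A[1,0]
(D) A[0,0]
A

A[0,0] + A[1,1] is the trace of A. By the cyclic property of the trace, tr(P^(-1)AP) = tr(APP^(-1)) = tr(A), so it is the same for every matrix similar to A.

The other combinations are not similarity invariants. For example, take P = [[1, 1], [1, 2]] (det P = 1), so P^(-1) = [[2, -1], [-1, 1]] and
B = P^(-1)AP = [[-4, -10], [3, 6]].
Evaluating each option on A and on B:
(A) A[0,0] + A[1,1]: 2 for A, 2 for B -> unchanged
(B) A[0,0] + A[1,1] - A[0,1]: 5 for A, 12 for B -> changes
(C) A[0,1] + A[1,0]: -1 for A, -7 for B -> changes
(D) A[0,0]: 2 for A, -4 for B -> changes

Only (A) A[0,0] + A[1,1] = 2 survives (and it does so for every P, not just this one), so it is the invariant.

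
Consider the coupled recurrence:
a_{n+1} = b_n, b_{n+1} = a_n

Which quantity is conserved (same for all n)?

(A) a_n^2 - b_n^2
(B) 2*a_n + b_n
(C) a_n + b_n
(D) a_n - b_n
C

Replace a_n by a_{n+1} = b_n and b_n by b_{n+1} = a_n in each option and simplify:
(A) a_n^2 - b_n^2  ->  (b_n)^2 - (a_n)^2 = -a_n^2 + b_n^2   [not conserved]
(B) 2*a_n + b_n  ->  2*(b_n) + (a_n) = a_n + 2*b_n   [not conserved]
(C) a_n + b_n  ->  (b_n) + (a_n) = a_n + b_n   [conserved]
(D) a_n - b_n  ->  (b_n) - (a_n) = -a_n + b_n   [not conserved]

Only (C) a_n + b_n returns to itself after one step, so it is the conserved quantity.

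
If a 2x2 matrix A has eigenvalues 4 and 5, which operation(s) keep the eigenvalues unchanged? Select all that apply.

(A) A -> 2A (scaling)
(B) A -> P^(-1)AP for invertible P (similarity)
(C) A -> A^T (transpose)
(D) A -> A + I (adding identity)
B and C

Eigenvalues are preserved by:
1. Similarity transformations: A -> P^(-1)AP (same characteristic polynomial)
2. Transpose: A^T has the same eigenvalues as A

Eigenvalues are NOT preserved by:
- Adding identity: eigenvalues become 4+1, 5+1
- Scaling: eigenvalues become 8, 10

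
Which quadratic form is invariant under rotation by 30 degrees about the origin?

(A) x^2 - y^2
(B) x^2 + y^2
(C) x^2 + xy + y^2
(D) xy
B

Rotation by 30 degrees sends (x, y) to (sqrt(3)x/2 - y/2, x/2 + sqrt(3)y/2).
Substitute the transformed coordinates into each option and compare with the original:
(A) x^2 - y^2  ->  (sqrt(3)x/2 - y/2)^2 - (x/2 + sqrt(3)y/2)^2 = x^2/2 - sqrt(3)xy - y^2/2   [differs from x^2 - y^2: not invariant]
(B) x^2 + y^2  ->  (sqrt(3)x/2 - y/2)^2 + (x/2 + sqrt(3)y/2)^2 = x^2 + y^2   [equals x^2 + y^2: invariant]
(C) x^2 + xy + y^2  ->  (sqrt(3)x/2 - y/2)^2 + (sqrt(3)x/2 - y/2)(x/2 + sqrt(3)y/2) + (x/2 + sqrt(3)y/2)^2 = sqrt(3)x^2/4 + x^2 + xy/2 - sqrt(3)y^2/4 + y^2   [differs from x^2 + xy + y^2: not invariant]
(D) xy  ->  (sqrt(3)x/2 - y/2)(x/2 + sqrt(3)y/2) = sqrt(3)x^2/4 + xy/2 - sqrt(3)y^2/4   [differs from xy: not invariant]

Only option (B), x^2 + y^2, is unchanged by the transformation.
x^2 + y^2 is the squared distance from the origin, which rotations preserve.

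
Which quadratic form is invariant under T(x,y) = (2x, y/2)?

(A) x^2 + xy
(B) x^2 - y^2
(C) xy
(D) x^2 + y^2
C

T multiplies x by 2 and divides y by 2.
Substitute the transformed coordinates into each option and compare with the original:
(A) x^2 + xy  ->  (2x)^2 + (2x)(y/2) = 4x^2 + xy   [differs from x^2 + xy: not invariant]
(B) x^2 - y^2  ->  (2x)^2 - (y/2)^2 = 4x^2 - y^2/4   [differs from x^2 - y^2: not invariant]
(C) xy  ->  (2x)(y/2) = xy   [equals xy: invariant]
(D) x^2 + y^2  ->  (2x)^2 + (y/2)^2 = 4x^2 + y^2/4   [differs from x^2 + y^2: not invariant]

Only option (C), xy, is unchanged by the transformation.
The factors 2 and 1/2 cancel only in the pure product xy.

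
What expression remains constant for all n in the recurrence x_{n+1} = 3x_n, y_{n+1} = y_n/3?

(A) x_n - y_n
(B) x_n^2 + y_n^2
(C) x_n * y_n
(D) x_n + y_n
C

For the recurrence x_{n+1} = 3x_n, y_{n+1} = y_n/3:

x_{n+1} * y_{n+1} = (3x_n) * (y_n/3) = x_n * y_n
The product is conserved.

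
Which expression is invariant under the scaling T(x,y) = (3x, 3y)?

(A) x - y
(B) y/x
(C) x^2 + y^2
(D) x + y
B

Under the uniform scaling T(x,y) = (3x, 3y):
Substitute the transformed coordinates into each option and compare with the original:
(A) x - y  ->  (3x) - (3y) = 3x - 3y   [differs from x - y: not invariant]
(B) y/x  ->  (3y)/(3x) = y/x   [equals y/x: invariant]
(C) x^2 + y^2  ->  (3x)^2 + (3y)^2 = 9x^2 + 9y^2   [differs from x^2 + y^2: not invariant]
(D) x + y  ->  (3x) + (3y) = 3x + 3y   [differs from x + y: not invariant]

Only option (B), y/x, is unchanged by the transformation.
The common factor 3 cancels in a ratio of coordinates, while sums, products and sums of squares pick up factors of 3 or 9.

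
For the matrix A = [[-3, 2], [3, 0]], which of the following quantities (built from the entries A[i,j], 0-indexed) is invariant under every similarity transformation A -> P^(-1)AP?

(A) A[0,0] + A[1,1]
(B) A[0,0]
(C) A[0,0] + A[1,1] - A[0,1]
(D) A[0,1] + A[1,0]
A

A[0,0] + A[1,1] is the trace of A. By the cyclic property of the trace, tr(P^(-1)AP) = tr(APP^(-1)) = tr(A), so it is the same for every matrix similar to A.

The other combinations are not similarity invariants. For example, take P = [[1, 1], [0, 1]] (det P = 1), so P^(-1) = [[1, -1], [0, 1]] and
B = P^(-1)AP = [[-6, -4], [3, 3]].
Evaluating each option on A and on B:
(A) A[0,0] + A[1,1]: -3 for A, -3 for B -> unchanged
(B) A[0,0]: -3 for A, -6 for B -> changes
(C) A[0,0] + A[1,1] - A[0,1]: -5 for A, 1 for B -> changes
(D) A[0,1] + A[1,0]: 5 for A, -1 for B -> changes

Only (A) A[0,0] + A[1,1] = -3 survives (and it does so for every P, not just this one), so it is the invariant.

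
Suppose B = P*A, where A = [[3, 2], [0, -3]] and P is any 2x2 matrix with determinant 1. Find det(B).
-9

By the multiplicative property of determinants, det(B) = det(P*A) = det(P) * det(A) = det(A),
so the determinant is invariant under multiplication by any determinant-1 matrix; we just need det(A).

det(A) = (3)(-3) - (2)(0) = -9 - 0 = -9

Therefore det(B) = 1 * (-9) = -9.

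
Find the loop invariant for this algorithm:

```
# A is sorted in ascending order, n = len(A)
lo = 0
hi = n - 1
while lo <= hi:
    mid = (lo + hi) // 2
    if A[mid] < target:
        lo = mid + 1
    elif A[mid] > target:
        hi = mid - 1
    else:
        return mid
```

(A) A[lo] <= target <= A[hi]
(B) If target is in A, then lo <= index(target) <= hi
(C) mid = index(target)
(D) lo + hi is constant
B

A loop invariant must hold before the first iteration and be re-established by every execution of the body.

(B) If target is in A, then lo <= index(target) <= hi: Before the loop [lo, hi] = [0, n-1] covers every index. When A[mid] < target, sortedness puts target strictly to the right of mid, so setting lo = mid + 1 keeps index(target) in [lo, hi]; symmetrically for hi = mid - 1. Hence 'if target is in A then lo <= index(target) <= hi' holds after every iteration, and when lo > hi it proves target is absent.

The other options fail:
(A) A[lo] <= target <= A[hi]: fails when target is not in A (e.g. target < A[0] already violates it before the loop), so it is not maintained in general.
(C) mid = index(target): mid is just the current probe; it equals index(target) only on the iteration that returns.
(D) lo + hi is constant: each iteration moves exactly one of lo, hi, so lo + hi changes (e.g. 0 + (n-1) becomes (mid+1) + (n-1)).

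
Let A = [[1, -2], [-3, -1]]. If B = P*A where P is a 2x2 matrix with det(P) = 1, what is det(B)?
-7

By the multiplicative property of determinants, det(B) = det(P*A) = det(P) * det(A) = det(A),
so the determinant is invariant under multiplication by any determinant-1 matrix; we just need det(A).

det(A) = (1)(-1) - (-2)(-3) = -1 - 6 = -7

Therefore det(B) = 1 * (-7) = -7.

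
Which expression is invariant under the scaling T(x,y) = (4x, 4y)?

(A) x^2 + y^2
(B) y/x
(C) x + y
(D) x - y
B

Under the uniform scaling T(x,y) = (4x, 4y):
Substitute the transformed coordinates into each option and compare with the original:
(A) x^2 + y^2  ->  (4x)^2 + (4y)^2 = 16x^2 + 16y^2   [differs from x^2 + y^2: not invariant]
(B) y/x  ->  (4y)/(4x) = y/x   [equals y/x: invariant]
(C) x + y  ->  (4x) + (4y) = 4x + 4y   [differs from x + y: not invariant]
(D) x - y  ->  (4x) - (4y) = 4x - 4y   [differs from x - y: not invariant]

Only option (B), y/x, is unchanged by the transformation.
The common factor 4 cancels in a ratio of coordinates, while sums, products and sums of squares pick up factors of 4 or 16.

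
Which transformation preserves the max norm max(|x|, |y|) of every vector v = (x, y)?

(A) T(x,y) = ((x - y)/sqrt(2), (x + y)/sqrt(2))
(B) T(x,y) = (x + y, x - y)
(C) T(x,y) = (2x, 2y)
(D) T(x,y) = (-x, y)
D

A transformation preserves a norm if ||T(v)|| = ||v|| for every v; a single vector where the norm changes rules an option out.

(A) T(x,y) = ((x - y)/sqrt(2), (x + y)/sqrt(2)): v = (1, 0) has norm max(|1|, |0|) = 1, but T(v) = (sqrt(2)/2, sqrt(2)/2) has norm sqrt(2)/2 -- not preserved.
(B) T(x,y) = (x + y, x - y): v = (1, 1) has norm max(|1|, |1|) = 1, but T(v) = (2, 0) has norm 2 -- not preserved.
(C) T(x,y) = (2x, 2y): v = (1, 0) has norm max(|1|, |0|) = 1, but T(v) = (2, 0) has norm 2 -- not preserved.
(D) T(x,y) = (-x, y): preserves the norm -- it only permutes the coordinates and/or flips signs, which leaves max(|x|, |y|) unchanged.

Therefore the answer is (D).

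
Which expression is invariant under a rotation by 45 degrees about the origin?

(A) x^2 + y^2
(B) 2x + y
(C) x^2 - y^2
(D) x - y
A

A rotation by 45 degrees sends (x, y) to (sqrt(2)x/2 - sqrt(2)y/2, sqrt(2)x/2 + sqrt(2)y/2).
Substitute the transformed coordinates into each option and compare with the original:
(A) x^2 + y^2  ->  (sqrt(2)x/2 - sqrt(2)y/2)^2 + (sqrt(2)x/2 + sqrt(2)y/2)^2 = x^2 + y^2   [equals x^2 + y^2: invariant]
(B) 2x + y  ->  2(sqrt(2)x/2 - sqrt(2)y/2) + (sqrt(2)x/2 + sqrt(2)y/2) = 3sqrt(2)x/2 - sqrt(2)y/2   [differs from 2x + y: not invariant]
(C) x^2 - y^2  ->  (sqrt(2)x/2 - sqrt(2)y/2)^2 - (sqrt(2)x/2 + sqrt(2)y/2)^2 = -2xy   [differs from x^2 - y^2: not invariant]
(D) x - y  ->  (sqrt(2)x/2 - sqrt(2)y/2) - (sqrt(2)x/2 + sqrt(2)y/2) = -sqrt(2)y   [differs from x - y: not invariant]

Only option (A), x^2 + y^2, is unchanged by the transformation.
Geometrically, x^2 + y^2 is the squared distance from the origin, which every rotation about the origin preserves.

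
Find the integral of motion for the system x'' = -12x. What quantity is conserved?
E = (x')^2 + 12x^2

Multiply the equation by x':
x' * x'' = -12x * x'
The left side is d/dt[(x')^2/2] and the right side is d/dt[-12x^2/2], so
d/dt[(x')^2/2 + 12x^2/2] = 0, i.e. (x')^2/2 + 12x^2/2 = constant.
Multiplying by 2, the integral of motion is E = (x')^2 + 12x^2.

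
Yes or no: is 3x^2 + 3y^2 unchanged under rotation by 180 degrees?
Yes

Applying rotation by 180 degrees: x' = x*cos(180 degrees) - y*sin(180 degrees) = -x, y' = x*sin(180 degrees) + y*cos(180 degrees) = -y

Substituting into 3x^2 + 3y^2:
3(-x)^2 + 3(-y)^2
= 3x^2 + 3y^2

This equals the original expression 3x^2 + 3y^2, so it IS invariant.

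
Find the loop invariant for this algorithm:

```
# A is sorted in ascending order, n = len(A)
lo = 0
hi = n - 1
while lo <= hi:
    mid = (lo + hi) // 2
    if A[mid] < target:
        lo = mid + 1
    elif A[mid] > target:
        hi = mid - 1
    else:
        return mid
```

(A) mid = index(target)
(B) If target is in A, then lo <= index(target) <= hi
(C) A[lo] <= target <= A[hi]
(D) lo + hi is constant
B

A loop invariant must hold before the first iteration and be re-established by every execution of the body.

(B) If target is in A, then lo <= index(target) <= hi: Before the loop [lo, hi] = [0, n-1] covers every index. When A[mid] < target, sortedness puts target strictly to the right of mid, so setting lo = mid + 1 keeps index(target) in [lo, hi]; symmetrically for hi = mid - 1. Hence 'if target is in A then lo <= index(target) <= hi' holds after every iteration, and when lo > hi it proves target is absent.

The other options fail:
(A) mid = index(target): mid is just the current probe; it equals index(target) only on the iteration that returns.
(C) A[lo] <= target <= A[hi]: fails when target is not in A (e.g. target < A[0] already violates it before the loop), so it is not maintained in general.
(D) lo + hi is constant: each iteration moves exactly one of lo, hi, so lo + hi changes (e.g. 0 + (n-1) becomes (mid+1) + (n-1)).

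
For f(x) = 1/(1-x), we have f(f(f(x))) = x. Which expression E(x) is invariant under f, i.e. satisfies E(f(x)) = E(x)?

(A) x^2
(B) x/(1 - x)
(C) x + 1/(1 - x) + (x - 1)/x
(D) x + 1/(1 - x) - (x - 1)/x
C

Replace x by f(x) = 1/(1 - x) in each option and simplify. As a quick numerical cross-check, also compare E(3) with E(f(3)) = E(-1/2).

(A) x^2  ->  (1/(1 - x))^2 = (x - 1)^(-2); check: E(3) = 9 but E(-1/2) = 1/4.   [not invariant]
(B) x/(1 - x)  ->  (1/(1 - x))/(1 - (1/(1 - x))) = -1/x; check: E(3) = -3/2 but E(-1/2) = -1/3.   [not invariant]
(C) x + 1/(1 - x) + (x - 1)/x  ->  (1/(1 - x)) + 1/(1 - (1/(1 - x))) + ((1/(1 - x)) - 1)/(1/(1 - x)), which simplifies back to x + 1/(1 - x) + (x - 1)/x; check: E(3) = 19/6, E(-1/2) = 19/6.   [invariant]
(D) x + 1/(1 - x) - (x - 1)/x  ->  (1/(1 - x)) + 1/(1 - (1/(1 - x))) - ((1/(1 - x)) - 1)/(1/(1 - x)) = (x^2(1 - x) - x + (x - 1)^2)/(x(x - 1)); check: E(3) = 11/6 but E(-1/2) = -17/6.   [not invariant]

Only (C) is unchanged. Indeed f(f(x)) = 1/(1 - 1/(1-x)) = (1-x)/(-x) = (x-1)/x, so E(x) = x + f(x) + f(f(x)) is the sum over the whole 3-cycle; applying f just permutes the three terms cyclically (x -> f(x) -> f(f(x)) -> x), leaving the sum unchanged.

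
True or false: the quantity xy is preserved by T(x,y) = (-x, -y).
True

Substitute T(x,y) = (-x, -y) into the expression and compare with the original.

Original: xy
After applying T: (-x)(-y) = xy

This is identical to the original xy, so the expression is invariant.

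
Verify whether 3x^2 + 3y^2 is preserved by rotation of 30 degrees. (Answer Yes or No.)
Yes

Applying rotation by 30 degrees: x' = x*cos(30 degrees) - y*sin(30 degrees) = sqrt(3)x/2 - y/2, y' = x*sin(30 degrees) + y*cos(30 degrees) = x/2 + sqrt(3)y/2

Substituting into 3x^2 + 3y^2:
3(sqrt(3)x/2 - y/2)^2 + 3(x/2 + sqrt(3)y/2)^2
= 3x^2 + 3y^2

This equals the original expression 3x^2 + 3y^2, so it IS invariant.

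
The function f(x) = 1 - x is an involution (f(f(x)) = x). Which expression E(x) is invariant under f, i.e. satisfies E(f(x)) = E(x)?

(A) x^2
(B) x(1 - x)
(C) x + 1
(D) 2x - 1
B

Replace x by f(x) = 1 - x in each option and simplify. As a quick numerical cross-check, also compare E(3) with E(f(3)) = E(-2).

(A) x^2  ->  (1 - x)^2 = (x - 1)^2; check: E(3) = 9 but E(-2) = 4.   [not invariant]
(B) x(1 - x)  ->  (1 - x)(1 - (1 - x)), which simplifies back to x(1 - x); check: E(3) = -6, E(-2) = -6.   [invariant]
(C) x + 1  ->  (1 - x) + 1 = 2 - x; check: E(3) = 4 but E(-2) = -1.   [not invariant]
(D) 2x - 1  ->  2(1 - x) - 1 = 1 - 2x; check: E(3) = 5 but E(-2) = -5.   [not invariant]

Only (B) is unchanged. E is symmetric under swapping x with f(x) = 1 - x, which is exactly what an involution does.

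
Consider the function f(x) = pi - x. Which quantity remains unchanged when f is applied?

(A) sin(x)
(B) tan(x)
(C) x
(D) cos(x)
A

For f(x) = pi - x:
sin(pi - x) = sin(x), so sine is invariant under this transformation.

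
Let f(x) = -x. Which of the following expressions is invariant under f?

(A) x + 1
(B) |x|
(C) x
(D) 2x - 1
B

For f(x) = -x:
Applying f replaces x by -x. Since |-x| = |x|, the absolute value is unchanged by f, whereas x -> -x, 2x - 1 -> -2x - 1 and x + 1 -> -x + 1 all change.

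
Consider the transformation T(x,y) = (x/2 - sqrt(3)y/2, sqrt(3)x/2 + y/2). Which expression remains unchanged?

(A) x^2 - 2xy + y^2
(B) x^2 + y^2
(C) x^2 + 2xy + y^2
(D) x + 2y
B

An expression E(x,y) is invariant under T if E(T(x,y)) = E(x,y). Here T(x,y) = (x/2 - sqrt(3)y/2, sqrt(3)x/2 + y/2).
Substitute the transformed coordinates into each option and compare with the original:
(A) x^2 - 2xy + y^2  ->  (x/2 - sqrt(3)y/2)^2 - 2(x/2 - sqrt(3)y/2)(sqrt(3)x/2 + y/2) + (sqrt(3)x/2 + y/2)^2 = -sqrt(3)x^2/2 + x^2 + xy + sqrt(3)y^2/2 + y^2   [differs from x^2 - 2xy + y^2: not invariant]
(B) x^2 + y^2  ->  (x/2 - sqrt(3)y/2)^2 + (sqrt(3)x/2 + y/2)^2 = x^2 + y^2   [equals x^2 + y^2: invariant]
(C) x^2 + 2xy + y^2  ->  (x/2 - sqrt(3)y/2)^2 + 2(x/2 - sqrt(3)y/2)(sqrt(3)x/2 + y/2) + (sqrt(3)x/2 + y/2)^2 = sqrt(3)x^2/2 + x^2 - xy - sqrt(3)y^2/2 + y^2   [differs from x^2 + 2xy + y^2: not invariant]
(D) x + 2y  ->  (x/2 - sqrt(3)y/2) + 2(sqrt(3)x/2 + y/2) = x/2 + sqrt(3)x - sqrt(3)y/2 + y   [differs from x + 2y: not invariant]

Only option (B), x^2 + y^2, is unchanged by the transformation.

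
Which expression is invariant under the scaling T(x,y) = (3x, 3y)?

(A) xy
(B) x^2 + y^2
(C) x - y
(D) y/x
D

Under the uniform scaling T(x,y) = (3x, 3y):
Substitute the transformed coordinates into each option and compare with the original:
(A) xy  ->  (3x)(3y) = 9xy   [differs from xy: not invariant]
(B) x^2 + y^2  ->  (3x)^2 + (3y)^2 = 9x^2 + 9y^2   [differs from x^2 + y^2: not invariant]
(C) x - y  ->  (3x) - (3y) = 3x - 3y   [differs from x - y: not invariant]
(D) y/x  ->  (3y)/(3x) = y/x   [equals y/x: invariant]

Only option (D), y/x, is unchanged by the transformation.
The common factor 3 cancels in a ratio of coordinates, while sums, products and sums of squares pick up factors of 3 or 9.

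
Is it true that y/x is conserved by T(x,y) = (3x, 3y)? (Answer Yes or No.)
Yes

Substitute T(x,y) = (3x, 3y) into the expression and compare with the original.

Original: y/x
After applying T: (3y)/(3x) = y/x

This is identical to the original y/x, so the expression is invariant.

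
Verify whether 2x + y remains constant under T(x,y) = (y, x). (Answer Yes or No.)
No

Substitute T(x,y) = (y, x) into the expression and compare with the original.

Original: 2x + y
After applying T: 2(y) + (x) = x + 2y

This differs from the original 2x + y (difference: -x + y), so the expression is NOT invariant.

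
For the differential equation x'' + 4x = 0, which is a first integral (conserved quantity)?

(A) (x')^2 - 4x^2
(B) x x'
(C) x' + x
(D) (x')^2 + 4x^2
D

A first integral I satisfies dI/dt = 0 along every solution. Differentiate each option and use the equation of motion:
(A) d/dt[(x')^2 - 4x^2] = 2x'x'' - 8x x' = -16x x', not identically 0
(B) d/dt[x x'] = (x')^2 + x x'' = (x')^2 - 4x^2, not identically 0
(C) d/dt[x' + x] = x'' + x' = -4x + x', not identically 0
(D) d/dt[(x')^2 + 4x^2] = 2x'x'' + 8x x' = 2x'(-4x) + 8x x' = 0

Only (D) has zero time-derivative. So the energy-like quantity (x')^2 + 4x^2 is the first integral.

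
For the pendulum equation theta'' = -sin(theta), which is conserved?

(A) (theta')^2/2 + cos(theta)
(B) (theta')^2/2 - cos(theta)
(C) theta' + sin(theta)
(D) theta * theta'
B

A first integral I satisfies dI/dt = 0 along every solution. Differentiate each option and use the equation of motion:
(A) d/dt[(theta')^2/2 + cos(theta)] = theta' theta'' - sin(theta) theta' = -2 theta' sin(theta), not identically 0
(B) d/dt[(theta')^2/2 - cos(theta)] = theta' theta'' + sin(theta) theta' = theta'(-sin(theta)) + theta' sin(theta) = 0
(C) d/dt[theta' + sin(theta)] = theta'' + cos(theta) theta' = -sin(theta) + theta' cos(theta), not identically 0
(D) d/dt[theta * theta'] = (theta')^2 + theta theta'' = (theta')^2 - theta sin(theta), not identically 0

Only (B) has zero time-derivative. This is the total energy: kinetic (theta')^2/2 plus potential -cos(theta).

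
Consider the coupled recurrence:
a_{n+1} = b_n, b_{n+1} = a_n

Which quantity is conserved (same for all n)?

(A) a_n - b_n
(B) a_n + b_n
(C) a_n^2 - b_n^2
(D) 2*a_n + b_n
B

Replace a_n by a_{n+1} = b_n and b_n by b_{n+1} = a_n in each option and simplify:
(A) a_n - b_n  ->  (b_n) - (a_n) = -a_n + b_n   [not conserved]
(B) a_n + b_n  ->  (b_n) + (a_n) = a_n + b_n   [conserved]
(C) a_n^2 - b_n^2  ->  (b_n)^2 - (a_n)^2 = -a_n^2 + b_n^2   [not conserved]
(D) 2*a_n + b_n  ->  2*(b_n) + (a_n) = a_n + 2*b_n   [not conserved]

Only (B) a_n + b_n returns to itself after one step, so it is the conserved quantity.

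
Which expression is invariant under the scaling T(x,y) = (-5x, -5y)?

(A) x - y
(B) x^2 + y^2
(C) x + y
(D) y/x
D

Under the uniform scaling T(x,y) = (-5x, -5y):
Substitute the transformed coordinates into each option and compare with the original:
(A) x - y  ->  (-5x) - (-5y) = -5x + 5y   [differs from x - y: not invariant]
(B) x^2 + y^2  ->  (-5x)^2 + (-5y)^2 = 25x^2 + 25y^2   [differs from x^2 + y^2: not invariant]
(C) x + y  ->  (-5x) + (-5y) = -5x - 5y   [differs from x + y: not invariant]
(D) y/x  ->  (-5y)/(-5x) = y/x   [equals y/x: invariant]

Only option (D), y/x, is unchanged by the transformation.
The common factor -5 cancels in a ratio of coordinates, while sums, products and sums of squares pick up factors of -5 or 25.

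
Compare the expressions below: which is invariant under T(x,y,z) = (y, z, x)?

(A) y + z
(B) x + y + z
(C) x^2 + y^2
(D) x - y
B

Apply T(x,y,z) = (y, z, x) to each option, i.e. replace (x, y, z) by the transformed coordinates.
Substitute the transformed coordinates into each option and compare with the original:
(A) y + z  ->  (z) + (x) = x + z   [differs from y + z: not invariant]
(B) x + y + z  ->  (y) + (z) + (x) = x + y + z   [equals x + y + z: invariant]
(C) x^2 + y^2  ->  (y)^2 + (z)^2 = y^2 + z^2   [differs from x^2 + y^2: not invariant]
(D) x - y  ->  (y) - (z) = y - z   [differs from x - y: not invariant]

Only option (B), x + y + z, is unchanged by the transformation.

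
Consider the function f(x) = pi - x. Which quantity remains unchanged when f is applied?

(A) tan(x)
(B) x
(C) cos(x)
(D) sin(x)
D

For f(x) = pi - x:
sin(pi - x) = sin(x), so sine is invariant under this transformation.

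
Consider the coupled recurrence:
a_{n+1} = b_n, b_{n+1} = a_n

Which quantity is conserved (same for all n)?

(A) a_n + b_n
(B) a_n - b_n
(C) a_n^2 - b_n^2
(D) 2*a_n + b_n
A

Replace a_n by a_{n+1} = b_n and b_n by b_{n+1} = a_n in each option and simplify:
(A) a_n + b_n  ->  (b_n) + (a_n) = a_n + b_n   [conserved]
(B) a_n - b_n  ->  (b_n) - (a_n) = -a_n + b_n   [not conserved]
(C) a_n^2 - b_n^2  ->  (b_n)^2 - (a_n)^2 = -a_n^2 + b_n^2   [not conserved]
(D) 2*a_n + b_n  ->  2*(b_n) + (a_n) = a_n + 2*b_n   [not conserved]

Only (A) a_n + b_n returns to itself after one step, so it is the conserved quantity.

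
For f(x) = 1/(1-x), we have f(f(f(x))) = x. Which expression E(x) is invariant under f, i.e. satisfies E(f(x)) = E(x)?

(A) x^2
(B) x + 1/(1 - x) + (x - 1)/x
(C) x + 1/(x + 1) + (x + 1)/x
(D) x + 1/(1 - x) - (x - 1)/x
B

Replace x by f(x) = 1/(1 - x) in each option and simplify. As a quick numerical cross-check, also compare E(3) with E(f(3)) = E(-1/2).

(A) x^2  ->  (1/(1 - x))^2 = (x - 1)^(-2); check: E(3) = 9 but E(-1/2) = 1/4.   [not invariant]
(B) x + 1/(1 - x) + (x - 1)/x  ->  (1/(1 - x)) + 1/(1 - (1/(1 - x))) + ((1/(1 - x)) - 1)/(1/(1 - x)), which simplifies back to x + 1/(1 - x) + (x - 1)/x; check: E(3) = 19/6, E(-1/2) = 19/6.   [invariant]
(C) x + 1/(x + 1) + (x + 1)/x  ->  (1/(1 - x)) + 1/((1/(1 - x)) + 1) + ((1/(1 - x)) + 1)/(1/(1 - x)) = (-x^3 + 6x^2 - 11x + 7)/(x^2 - 3x + 2); check: E(3) = 55/12 but E(-1/2) = 1/2.   [not invariant]
(D) x + 1/(1 - x) - (x - 1)/x  ->  (1/(1 - x)) + 1/(1 - (1/(1 - x))) - ((1/(1 - x)) - 1)/(1/(1 - x)) = (x^2(1 - x) - x + (x - 1)^2)/(x(x - 1)); check: E(3) = 11/6 but E(-1/2) = -17/6.   [not invariant]

Only (B) is unchanged. Indeed f(f(x)) = 1/(1 - 1/(1-x)) = (1-x)/(-x) = (x-1)/x, so E(x) = x + f(x) + f(f(x)) is the sum over the whole 3-cycle; applying f just permutes the three terms cyclically (x -> f(x) -> f(f(x)) -> x), leaving the sum unchanged.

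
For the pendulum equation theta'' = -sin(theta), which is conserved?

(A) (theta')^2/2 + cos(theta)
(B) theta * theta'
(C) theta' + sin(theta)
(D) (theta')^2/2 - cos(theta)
D

A first integral I satisfies dI/dt = 0 along every solution. Differentiate each option and use the equation of motion:
(A) d/dt[(theta')^2/2 + cos(theta)] = theta' theta'' - sin(theta) theta' = -2 theta' sin(theta), not identically 0
(B) d/dt[theta * theta'] = (theta')^2 + theta theta'' = (theta')^2 - theta sin(theta), not identically 0
(C) d/dt[theta' + sin(theta)] = theta'' + cos(theta) theta' = -sin(theta) + theta' cos(theta), not identically 0
(D) d/dt[(theta')^2/2 - cos(theta)] = theta' theta'' + sin(theta) theta' = theta'(-sin(theta)) + theta' sin(theta) = 0

Only (D) has zero time-derivative. This is the total energy: kinetic (theta')^2/2 plus potential -cos(theta).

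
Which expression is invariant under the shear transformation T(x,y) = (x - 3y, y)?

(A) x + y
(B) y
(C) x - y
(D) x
B

Under the shear T(x,y) = (x - 3y, y):
Substitute the transformed coordinates into each option and compare with the original:
(A) x + y  ->  (x - 3y) + (y) = x - 2y   [differs from x + y: not invariant]
(B) y  ->  (y) = y   [equals y: invariant]
(C) x - y  ->  (x - 3y) - (y) = x - 4y   [differs from x - y: not invariant]
(D) x  ->  (x - 3y) = x - 3y   [differs from x: not invariant]

Only option (B), y, is unchanged by the transformation.
A horizontal shear moves points parallel to the x-axis, so the y-coordinate (and any function of y alone) is unchanged.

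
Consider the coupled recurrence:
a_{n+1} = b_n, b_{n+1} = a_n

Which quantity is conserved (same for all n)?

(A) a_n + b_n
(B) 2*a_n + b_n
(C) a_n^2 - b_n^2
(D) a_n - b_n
A

Replace a_n by a_{n+1} = b_n and b_n by b_{n+1} = a_n in each option and simplify:
(A) a_n + b_n  ->  (b_n) + (a_n) = a_n + b_n   [conserved]
(B) 2*a_n + b_n  ->  2*(b_n) + (a_n) = a_n + 2*b_n   [not conserved]
(C) a_n^2 - b_n^2  ->  (b_n)^2 - (a_n)^2 = -a_n^2 + b_n^2   [not conserved]
(D) a_n - b_n  ->  (b_n) - (a_n) = -a_n + b_n   [not conserved]

Only (A) a_n + b_n returns to itself after one step, so it is the conserved quantity.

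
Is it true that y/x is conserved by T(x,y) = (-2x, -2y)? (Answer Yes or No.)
Yes

Substitute T(x,y) = (-2x, -2y) into the expression and compare with the original.

Original: y/x
After applying T: (-2y)/(-2x) = y/x

This is identical to the original y/x, so the expression is invariant.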